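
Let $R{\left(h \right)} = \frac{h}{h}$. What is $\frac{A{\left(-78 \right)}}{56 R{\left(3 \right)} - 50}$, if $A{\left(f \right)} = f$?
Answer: $-13$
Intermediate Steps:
$R{\left(h \right)} = 1$
$\frac{A{\left(-78 \right)}}{56 R{\left(3 \right)} - 50} = - \frac{78}{56 \cdot 1 - 50} = - \frac{78}{56 - 50} = - \frac{78}{6} = \left(-78\right) \frac{1}{6} = -13$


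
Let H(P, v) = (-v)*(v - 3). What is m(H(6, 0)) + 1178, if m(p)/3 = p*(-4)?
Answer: 1178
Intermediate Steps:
H(P, v) = -v*(-3 + v) (H(P, v) = (-v)*(-3 + v) = -v*(-3 + v))
m(p) = -12*p (m(p) = 3*(p*(-4)) = 3*(-4*p) = -12*p)
m(H(6, 0)) + 1178 = -0*(3 - 1*0) + 1178 = -0*(3 + 0) + 1178 = -0*3 + 1178 = -12*0 + 1178 = 0 + 1178 = 1178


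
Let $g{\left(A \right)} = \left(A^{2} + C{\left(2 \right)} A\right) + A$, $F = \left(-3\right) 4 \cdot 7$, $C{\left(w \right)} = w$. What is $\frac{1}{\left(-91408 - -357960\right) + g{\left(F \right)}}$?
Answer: $\frac{1}{273356} \approx 3.6582 \cdot 10^{-6}$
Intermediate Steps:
$F = -84$ ($F = \left(-12\right) 7 = -84$)
$g{\left(A \right)} = A^{2} + 3 A$ ($g{\left(A \right)} = \left(A^{2} + 2 A\right) + A = A^{2} + 3 A$)
$\frac{1}{\left(-91408 - -357960\right) + g{\left(F \right)}} = \frac{1}{\left(-91408 - -357960\right) - 84 \left(3 - 84\right)} = \frac{1}{\left(-91408 + 357960\right) - -6804} = \frac{1}{266552 + 6804} = \frac{1}{273356}$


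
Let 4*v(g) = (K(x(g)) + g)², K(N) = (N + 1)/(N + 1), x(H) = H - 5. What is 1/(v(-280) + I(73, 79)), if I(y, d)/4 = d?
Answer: 4/79105 ≈ 5.0566e-5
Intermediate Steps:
I(y, d) = 4*d
x(H) = -5 + H
K(N) = 1 (K(N) = (1 + N)/(1 + N) = 1)
v(g) = (1 + g)²/4
1/(v(-280) + I(73, 79)) = 1/((1 - 280)²/4 + 4*79) = 1/((¼)*(-279)² + 316) = 1/((¼)*77841 + 316) = 1/(77841/4 + 316) = 1/(79105/4) = 4/79105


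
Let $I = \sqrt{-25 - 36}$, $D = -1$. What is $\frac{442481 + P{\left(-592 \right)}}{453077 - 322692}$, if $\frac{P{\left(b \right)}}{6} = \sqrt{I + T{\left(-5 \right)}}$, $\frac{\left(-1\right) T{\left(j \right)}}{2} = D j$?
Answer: $\frac{442481}{130385} + \frac{6 \sqrt{-10 + i \sqrt{61}}}{130385} \approx 3.3937 + 0.00015499 i$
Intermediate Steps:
$T{\left(j \right)} = 2 j$ ($T{\left(j \right)} = - 2 \left(- j\right) = 2 j$)
$I = i \sqrt{61}$ ($I = \sqrt{-61} = i \sqrt{61} \approx 7.8102 i$)
$P{\left(b \right)} = 6 \sqrt{-10 + i \sqrt{61}}$ ($P{\left(b \right)} = 6 \sqrt{i \sqrt{61} + 2 \left(-5\right)} = 6 \sqrt{i \sqrt{61} - 10} = 6 \sqrt{-10 + i \sqrt{61}}$)
$\frac{442481 + P{\left(-592 \right)}}{453077 - 322692} = \frac{442481 + 6 \sqrt{-10 + i \sqrt{61}}}{453077 - 322692} = \frac{442481 + 6 \sqrt{-10 + i \sqrt{61}}}{130385} = \left(442481 + 6 \sqrt{-10 + i \sqrt{61}}\right) \frac{1}{130385} = \frac{442481}{130385} + \frac{6 \sqrt{-10 + i \sqrt{61}}}{130385}$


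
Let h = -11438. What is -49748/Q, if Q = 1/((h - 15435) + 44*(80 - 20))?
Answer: 1205543284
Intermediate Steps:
Q = -1/24233 (Q = 1/((-11438 - 15435) + 44*(80 - 20)) = 1/(-26873 + 44*60) = 1/(-26873 + 2640) = 1/(-24233) = -1/24233 ≈ -4.1266e-5)
-49748/Q = -49748/(-1/24233) = -49748*(-24233) = 1205543284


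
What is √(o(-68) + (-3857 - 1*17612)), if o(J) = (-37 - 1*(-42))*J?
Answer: I*√21809 ≈ 147.68*I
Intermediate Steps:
o(J) = 5*J (o(J) = (-37 + 42)*J = 5*J)
√(o(-68) + (-3857 - 1*17612)) = √(5*(-68) + (-3857 - 1*17612)) = √(-340 + (-3857 - 17612)) = √(-340 - 21469) = √(-21809) = I*√21809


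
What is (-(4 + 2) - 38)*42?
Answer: -1848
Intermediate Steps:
(-(4 + 2) - 38)*42 = (-1*6 - 38)*42 = (-6 - 38)*42 = -44*42 = -1848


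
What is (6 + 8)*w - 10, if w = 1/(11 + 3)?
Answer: -9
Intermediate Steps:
w = 1/14 ≈ 0.071429
(6 + 8)*w - 10 = (6 + 8)*(1/14) - 10 = 14*(1/14) - 10 = 1 - 10 = -9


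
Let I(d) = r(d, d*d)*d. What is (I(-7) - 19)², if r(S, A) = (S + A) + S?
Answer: 69696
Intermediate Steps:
r(S, A) = A + 2*S (r(S, A) = (A + S) + S = A + 2*S)
I(d) = d*(d² + 2*d) (I(d) = (d*d + 2*d)*d = (d² + 2*d)*d = d*(d² + 2*d))
(I(-7) - 19)² = ((-7)²*(2 - 7) - 19)² = (49*(-5) - 19)² = (-245 - 19)² = (-264)² = 69696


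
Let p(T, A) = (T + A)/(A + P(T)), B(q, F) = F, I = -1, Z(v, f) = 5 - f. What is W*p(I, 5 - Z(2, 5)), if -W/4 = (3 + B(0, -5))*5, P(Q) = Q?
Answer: 40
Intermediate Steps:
p(T, A) = 1 (p(T, A) = (T + A)/(A + T) = (A + T)/(A + T) = 1)
W = 40 (W = -4*(3 - 5)*5 = -(-8)*5 = -4*(-10) = 40)
W*p(I, 5 - Z(2, 5)) = 40*1 = 40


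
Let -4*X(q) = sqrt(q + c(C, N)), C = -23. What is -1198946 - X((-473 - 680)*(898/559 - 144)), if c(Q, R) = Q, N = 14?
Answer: -1198946 + sqrt(51295873083)/2236 ≈ -1.1988e+6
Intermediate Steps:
X(q) = -sqrt(-23 + q)/4 (X(q) = -sqrt(q - 23)/4 = -sqrt(-23 + q)/4)
-1198946 - X((-473 - 680)*(898/559 - 144)) = -1198946 - (-1)*sqrt(-23 + (-473 - 680)*(898/559 - 144))/4 = -1198946 - (-1)*sqrt(-23 - 1153*(898*(1/559) - 144))/4 = -1198946 - (-1)*sqrt(-23 - 1153*(898/559 - 144))/4 = -1198946 - (-1)*sqrt(-23 - 1153*(-79598/559))/4 = -1198946 - (-1)*sqrt(-23 + 91776494/559)/4 = -1198946 - (-1)*sqrt(91763637/559)/4 = -1198946 - (-1)*sqrt(51295873083)/559/4 = -1198946 - (-1)*sqrt(51295873083)/2236 = -1198946 + sqrt(51295873083)/2236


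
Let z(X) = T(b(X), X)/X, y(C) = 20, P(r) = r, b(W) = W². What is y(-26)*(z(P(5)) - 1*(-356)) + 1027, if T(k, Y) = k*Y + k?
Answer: 8747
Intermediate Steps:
T(k, Y) = k + Y*k (T(k, Y) = Y*k + k = k + Y*k)
z(X) = X*(1 + X) (z(X) = (X²*(1 + X))/X = X*(1 + X))
y(-26)*(z(P(5)) - 1*(-356)) + 1027 = 20*(5*(1 + 5) - 1*(-356)) + 1027 = 20*(5*6 + 356) + 1027 = 20*(30 + 356) + 1027 = 20*386 + 1027 = 7720 + 1027 = 8747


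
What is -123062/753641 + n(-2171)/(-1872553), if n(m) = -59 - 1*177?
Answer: -230262258010/1411232715473 ≈ -0.16316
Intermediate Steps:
n(m) = -236 (n(m) = -59 - 177 = -236)
-123062/753641 + n(-2171)/(-1872553) = -123062/753641 - 236/(-1872553) = -123062*1/753641 - 236*(-1/1872553) = -123062/753641 + 236/1872553 = -230262258010/1411232715473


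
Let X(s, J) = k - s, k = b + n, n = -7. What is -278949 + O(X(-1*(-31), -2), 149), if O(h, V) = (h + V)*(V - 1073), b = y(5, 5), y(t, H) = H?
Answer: -386133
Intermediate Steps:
b = 5
k = -2 (k = 5 - 7 = -2)
X(s, J) = -2 - s
O(h, V) = (-1073 + V)*(V + h) (O(h, V) = (V + h)*(-1073 + V) = (-1073 + V)*(V + h))
-278949 + O(X(-1*(-31), -2), 149) = -278949 + (149² - 1073*149 - 1073*(-2 - (-1)*(-31)) + 149*(-2 - (-1)*(-31))) = -278949 + (22201 - 159877 - 1073*(-2 - 1*31) + 149*(-2 - 1*31)) = -278949 + (22201 - 159877 - 1073*(-2 - 31) + 149*(-2 - 31)) = -278949 + (22201 - 159877 - 1073*(-33) + 149*(-33)) = -278949 + (22201 - 159877 + 35409 - 4917) = -278949 - 107184 = -386133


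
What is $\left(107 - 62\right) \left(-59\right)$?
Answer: $-2655$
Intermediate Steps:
$\left(107 - 62\right) \left(-59\right) = 45 \left(-59\right) = -2655$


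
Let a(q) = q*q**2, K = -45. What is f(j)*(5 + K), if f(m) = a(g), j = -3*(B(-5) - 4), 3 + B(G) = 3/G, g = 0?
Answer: 0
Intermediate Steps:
B(G) = -3 + 3/G
a(q) = q**3
j = 114/5 (j = -3*((-3 + 3/(-5)) - 4) = -3*((-3 + 3*(-1/5)) - 4) = -3*((-3 - 3/5) - 4) = -3*(-18/5 - 4) = -3*(-38/5) = 114/5 ≈ 22.800)
f(m) = 0 (f(m) = 0**3 = 0)
f(j)*(5 + K) = 0*(5 - 45) = 0*(-40) = 0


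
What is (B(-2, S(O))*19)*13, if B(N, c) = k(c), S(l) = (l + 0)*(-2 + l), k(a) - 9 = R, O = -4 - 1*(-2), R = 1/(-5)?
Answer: 10868/5 ≈ 2173.6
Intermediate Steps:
R = -⅕ ≈ -0.20000
O = -2 (O = -4 + 2 = -2)
k(a) = 44/5 (k(a) = 9 - ⅕ = 44/5)
S(l) = l*(-2 + l)
B(N, c) = 44/5
(B(-2, S(O))*19)*13 = ((44/5)*19)*13 = (836/5)*13 = 10868/5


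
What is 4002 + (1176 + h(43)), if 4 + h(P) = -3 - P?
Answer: 5128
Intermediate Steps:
h(P) = -7 - P (h(P) = -4 + (-3 - P) = -7 - P)
4002 + (1176 + h(43)) = 4002 + (1176 + (-7 - 1*43)) = 4002 + (1176 + (-7 - 43)) = 4002 + (1176 - 50) = 4002 + 1126 = 5128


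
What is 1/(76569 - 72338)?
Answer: 1/4231 ≈ 0.00023635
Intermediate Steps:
1/(76569 - 72338) = 1/4231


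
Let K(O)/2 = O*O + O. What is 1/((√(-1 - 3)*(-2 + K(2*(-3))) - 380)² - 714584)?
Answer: -14591/8710195880 + 551*I/2177548970 ≈ -1.6752e-6 + 2.5304e-7*I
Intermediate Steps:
K(O) = 2*O + 2*O² (K(O) = 2*(O*O + O) = 2*(O² + O) = 2*(O + O²) = 2*O + 2*O²)
1/((√(-1 - 3)*(-2 + K(2*(-3))) - 380)² - 714584) = 1/((√(-1 - 3)*(-2 + 2*(2*(-3))*(1 + 2*(-3))) - 380)² - 714584) = 1/((√(-4)*(-2 + 2*(-6)*(1 - 6)) - 380)² - 714584) = 1/(((2*I)*(-2 + 2*(-6)*(-5)) - 380)² - 714584) = 1/(((2*I)*(-2 + 60) - 380)² - 714584) = 1/(((2*I)*58 - 380)² - 714584) = 1/((116*I - 380)² - 714584) = 1/((-380 + 116*I)² - 714584) = 1/(-714584 + (-380 + 116*I)²)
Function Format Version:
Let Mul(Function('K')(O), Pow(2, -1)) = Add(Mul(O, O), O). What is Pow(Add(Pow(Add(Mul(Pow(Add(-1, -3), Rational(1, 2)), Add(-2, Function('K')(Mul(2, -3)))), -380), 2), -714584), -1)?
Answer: Add(Rational(-14591, 8710195880), Mul(Rational(551, 2177548970), I)) ≈ Add(-1.6752e-6, Mul(2.5304e-7, I))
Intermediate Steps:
Function('K')(O) = Add(Mul(2, O), Mul(2, Pow(O, 2))) (Function('K')(O) = Mul(2, Add(Mul(O, O), O)) = Mul(2, Add(Pow(O, 2), O)) = Mul(2, Add(O, Pow(O, 2))) = Add(Mul(2, O), Mul(2, Pow(O, 2))))
Pow(Add(Pow(Add(Mul(Pow(Add(-1, -3), Rational(1, 2)), Add(-2, Function('K')(Mul(2, -3)))), -380), 2), -714584), -1) = Pow(Add(Pow(Add(Mul(Pow(Add(-1, -3), Rational(1, 2)), Add(-2, Mul(2, Mul(2, -3), Add(1, Mul(2, -3))))), -380), 2), -714584), -1) = Pow(Add(Pow(Add(Mul(Pow(-4, Rational(1, 2)), Add(-2, Mul(2, -6, Add(1, -6)))), -380), 2), -714584), -1) = Pow(Add(Pow(Add(Mul(Mul(2, I), Add(-2, Mul(2, -6, -5))), -380), 2), -714584), -1) = Pow(Add(Pow(Add(Mul(Mul(2, I), Add(-2, 60)), -380), 2), -714584), -1) = Pow(Add(Pow(Add(Mul(Mul(2, I), 58), -380), 2), -714584), -1) = Pow(Add(Pow(Add(Mul(116, I), -380), 2), -714584), -1) = Pow(Add(Pow(Add(-380, Mul(116, I)), 2), -714584), -1) = Pow(Add(-714584, Pow(Add(-380, Mul(116, I)), 2)), -1)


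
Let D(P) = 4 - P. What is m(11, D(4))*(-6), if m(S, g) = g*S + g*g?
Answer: 0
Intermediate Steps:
m(S, g) = g**2 + S*g (m(S, g) = S*g + g**2 = g**2 + S*g)
m(11, D(4))*(-6) = ((4 - 1*4)*(11 + (4 - 1*4)))*(-6) = ((4 - 4)*(11 + (4 - 4)))*(-6) = (0*(11 + 0))*(-6) = (0*11)*(-6) = 0*(-6) = 0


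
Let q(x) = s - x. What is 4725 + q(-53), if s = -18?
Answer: 4760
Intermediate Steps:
q(x) = -18 - x
4725 + q(-53) = 4725 + (-18 - 1*(-53)) = 4725 + (-18 + 53) = 4725 + 35 = 4760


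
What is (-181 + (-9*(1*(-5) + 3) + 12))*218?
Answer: -32918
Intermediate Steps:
(-181 + (-9*(1*(-5) + 3) + 12))*218 = (-181 + (-9*(-5 + 3) + 12))*218 = (-181 + (-9*(-2) + 12))*218 = (-181 + (18 + 12))*218 = (-181 + 30)*218 = -151*218 = -32918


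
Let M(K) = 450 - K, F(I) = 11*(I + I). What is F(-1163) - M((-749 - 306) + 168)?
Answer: -26923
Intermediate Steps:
F(I) = 22*I (F(I) = 11*(2*I) = 22*I)
F(-1163) - M((-749 - 306) + 168) = 22*(-1163) - (450 - ((-749 - 306) + 168)) = -25586 - (450 - (-1055 + 168)) = -25586 - (450 - 1*(-887)) = -25586 - (450 + 887) = -25586 - 1*1337 = -25586 - 1337 = -26923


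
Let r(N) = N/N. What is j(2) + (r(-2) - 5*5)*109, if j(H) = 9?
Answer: -2607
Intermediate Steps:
r(N) = 1
j(2) + (r(-2) - 5*5)*109 = 9 + (1 - 5*5)*109 = 9 + (1 - 25)*109 = 9 - 24*109 = 9 - 2616 = -2607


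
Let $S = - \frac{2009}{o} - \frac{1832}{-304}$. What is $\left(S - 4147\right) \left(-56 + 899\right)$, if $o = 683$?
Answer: $- \frac{90665638839}{25954} \approx -3.4933 \cdot 10^{6}$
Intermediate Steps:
$S = \frac{80065}{25954}$ ($S = - \frac{2009}{683} - \frac{1832}{-304} = \left(-2009\right) \frac{1}{683} - - \frac{229}{38} = - \frac{2009}{683} + \frac{229}{38} = \frac{80065}{25954} \approx 3.0849$)
$\left(S - 4147\right) \left(-56 + 899\right) = \left(\frac{80065}{25954} - 4147\right) \left(-56 + 899\right) = \left(- \frac{107551173}{25954}\right) 843 = - \frac{90665638839}{25954}$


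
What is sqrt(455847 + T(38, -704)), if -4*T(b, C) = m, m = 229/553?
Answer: sqrt(557608334255)/1106 ≈ 675.16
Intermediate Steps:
m = 229/553 (m = 229*(1/553) = 229/553 ≈ 0.41410)
T(b, C) = -229/2212 (T(b, C) = -1/4*229/553 = -229/2212)
sqrt(455847 + T(38, -704)) = sqrt(455847 - 229/2212) = sqrt(1008333335/2212) = sqrt(557608334255)/1106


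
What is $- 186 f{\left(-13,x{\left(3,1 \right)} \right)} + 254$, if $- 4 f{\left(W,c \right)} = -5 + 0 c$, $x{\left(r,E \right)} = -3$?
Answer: $\frac{43}{2} \approx 21.5$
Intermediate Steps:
$f{\left(W,c \right)} = \frac{5}{4}$ ($f{\left(W,c \right)} = - \frac{-5 + 0 c}{4} = - \frac{-5 + 0}{4} = \left(- \frac{1}{4}\right) \left(-5\right) = \frac{5}{4}$)
$- 186 f{\left(-13,x{\left(3,1 \right)} \right)} + 254 = \left(-186\right) \frac{5}{4} + 254 = - \frac{465}{2} + 254 = \frac{43}{2}$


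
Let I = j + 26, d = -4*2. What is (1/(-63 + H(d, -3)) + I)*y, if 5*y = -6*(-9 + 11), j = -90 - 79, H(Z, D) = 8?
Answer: 94392/275 ≈ 343.24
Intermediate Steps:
d = -8
j = -169
y = -12/5 (y = (-6*(-9 + 11))/5 = (-6*2)/5 = (1/5)*(-12) = -12/5 ≈ -2.4000)
I = -143 (I = -169 + 26 = -143)
(1/(-63 + H(d, -3)) + I)*y = (1/(-63 + 8) - 143)*(-12/5) = (1/(-55) - 143)*(-12/5) = (-1/55 - 143)*(-12/5) = -7866/55*(-12/5) = 94392/275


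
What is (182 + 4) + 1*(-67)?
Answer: 119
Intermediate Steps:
(182 + 4) + 1*(-67) = 186 - 67 = 119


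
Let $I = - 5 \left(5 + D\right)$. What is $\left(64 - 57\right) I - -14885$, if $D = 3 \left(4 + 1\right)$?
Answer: $14185$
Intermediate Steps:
$D = 15$ ($D = 3 \cdot 5 = 15$)
$I = -100$ ($I = - 5 \left(5 + 15\right) = \left(-5\right) 20 = -100$)
$\left(64 - 57\right) I - -14885 = \left(64 - 57\right) \left(-100\right) - -14885 = 7 \left(-100\right) + 14885 = -700 + 14885 = 14185$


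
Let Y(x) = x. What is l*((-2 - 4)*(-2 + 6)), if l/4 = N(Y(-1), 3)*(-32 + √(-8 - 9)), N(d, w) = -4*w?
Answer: -36864 + 1152*I*√17 ≈ -36864.0 + 4749.8*I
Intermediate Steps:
l = 1536 - 48*I*√17 (l = 4*((-4*3)*(-32 + √(-8 - 9))) = 4*(-12*(-32 + √(-17))) = 4*(-12*(-32 + I*√17)) = 4*(384 - 12*I*√17) = 1536 - 48*I*√17 ≈ 1536.0 - 197.91*I)
l*((-2 - 4)*(-2 + 6)) = (1536 - 48*I*√17)*((-2 - 4)*(-2 + 6)) = (1536 - 48*I*√17)*(-6*4) = (1536 - 48*I*√17)*(-24) = -36864 + 1152*I*√17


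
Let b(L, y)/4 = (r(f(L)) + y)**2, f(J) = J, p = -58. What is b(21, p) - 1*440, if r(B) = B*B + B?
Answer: 652424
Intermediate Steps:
r(B) = B + B**2 (r(B) = B**2 + B = B + B**2)
b(L, y) = 4*(y + L*(1 + L))**2 (b(L, y) = 4*(L*(1 + L) + y)**2 = 4*(y + L*(1 + L))**2)
b(21, p) - 1*440 = 4*(-58 + 21*(1 + 21))**2 - 1*440 = 4*(-58 + 21*22)**2 - 440 = 4*(-58 + 462)**2 - 440 = 4*404**2 - 440 = 4*163216 - 440 = 652864 - 440 = 652424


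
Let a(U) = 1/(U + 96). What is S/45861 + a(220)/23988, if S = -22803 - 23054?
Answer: -38622839155/38626213232 ≈ -0.99991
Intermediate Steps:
a(U) = 1/(96 + U)
S = -45857
S/45861 + a(220)/23988 = -45857/45861 + 1/((96 + 220)*23988) = -45857*1/45861 + (1/23988)/316 = -45857/45861 + (1/316)*(1/23988) = -45857/45861 + 1/7580208 = -38622839155/38626213232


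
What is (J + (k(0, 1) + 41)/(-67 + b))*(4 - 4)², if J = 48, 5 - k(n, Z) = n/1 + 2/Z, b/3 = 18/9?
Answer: 0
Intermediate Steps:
b = 6 (b = 3*(18/9) = 3*(18*(⅑)) = 3*2 = 6)
k(n, Z) = 5 - n - 2/Z (k(n, Z) = 5 - (n/1 + 2/Z) = 5 - (n*1 + 2/Z) = 5 - (n + 2/Z) = 5 + (-n - 2/Z) = 5 - n - 2/Z)
(J + (k(0, 1) + 41)/(-67 + b))*(4 - 4)² = (48 + ((5 - 1*0 - 2/1) + 41)/(-67 + 6))*(4 - 4)² = (48 + ((5 + 0 - 2*1) + 41)/(-61))*0² = (48 + ((5 + 0 - 2) + 41)*(-1/61))*0 = (48 + (3 + 41)*(-1/61))*0 = (48 + 44*(-1/61))*0 = (48 - 44/61)*0 = (2884/61)*0 = 0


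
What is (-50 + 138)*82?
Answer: 7216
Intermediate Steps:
(-50 + 138)*82 = 88*82 = 7216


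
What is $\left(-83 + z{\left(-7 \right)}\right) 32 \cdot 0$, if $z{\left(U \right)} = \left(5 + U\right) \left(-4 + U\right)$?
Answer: $0$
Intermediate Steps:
$z{\left(U \right)} = \left(-4 + U\right) \left(5 + U\right)$
$\left(-83 + z{\left(-7 \right)}\right) 32 \cdot 0 = \left(-83 - \left(27 - 49\right)\right) 32 \cdot 0 = \left(-83 - -22\right) 0 = \left(-83 + 22\right) 0 = \left(-61\right) 0 = 0$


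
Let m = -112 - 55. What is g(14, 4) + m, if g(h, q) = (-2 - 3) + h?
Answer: -158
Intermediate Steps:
m = -167
g(h, q) = -5 + h
g(14, 4) + m = (-5 + 14) - 167 = 9 - 167 = -158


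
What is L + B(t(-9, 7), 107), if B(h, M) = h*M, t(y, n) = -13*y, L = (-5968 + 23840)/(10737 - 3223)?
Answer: 47042819/3757 ≈ 12521.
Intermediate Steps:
L = 8936/3757 (L = 17872/7514 = 17872*(1/7514) = 8936/3757 ≈ 2.3785)
B(h, M) = M*h
L + B(t(-9, 7), 107) = 8936/3757 + 107*(-13*(-9)) = 8936/3757 + 107*117 = 8936/3757 + 12519 = 47042819/3757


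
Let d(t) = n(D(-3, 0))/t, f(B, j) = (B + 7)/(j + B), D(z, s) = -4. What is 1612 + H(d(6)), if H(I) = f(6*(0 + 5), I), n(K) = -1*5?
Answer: 282322/175 ≈ 1613.3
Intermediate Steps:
n(K) = -5
f(B, j) = (7 + B)/(B + j)
d(t) = -5/t
H(I) = 37/(30 + I) (H(I) = (7 + 6*(0 + 5))/(6*(0 + 5) + I) = (7 + 6*5)/(6*5 + I) = (7 + 30)/(30 + I) = 37/(30 + I))
1612 + H(d(6)) = 1612 + 37/(30 - 5/6) = 1612 + 37/(30 - 5*⅙) = 1612 + 37/(30 - ⅚) = 1612 + 37/(175/6) = 1612 + 37*(6/175) = 1612 + 222/175 = 282322/175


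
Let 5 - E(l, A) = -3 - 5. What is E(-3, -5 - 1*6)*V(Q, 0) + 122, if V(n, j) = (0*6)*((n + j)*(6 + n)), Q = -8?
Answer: 122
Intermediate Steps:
V(n, j) = 0 (V(n, j) = 0*((j + n)*(6 + n)) = 0*((6 + n)*(j + n)) = 0)
E(l, A) = 13 (E(l, A) = 5 - (-3 - 5) = 5 - 1*(-8) = 5 + 8 = 13)
E(-3, -5 - 1*6)*V(Q, 0) + 122 = 13*0 + 122 = 0 + 122 = 122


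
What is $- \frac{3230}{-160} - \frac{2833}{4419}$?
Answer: $\frac{1382009}{70704} \approx 19.546$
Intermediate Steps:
$- \frac{3230}{-160} - \frac{2833}{4419} = \left(-3230\right) \left(- \frac{1}{160}\right) - \frac{2833}{4419} = \frac{323}{16} - \frac{2833}{4419} = \frac{1382009}{70704}$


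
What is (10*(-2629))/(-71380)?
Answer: 2629/7138 ≈ 0.36831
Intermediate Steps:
(10*(-2629))/(-71380) = -26290*(-1/71380) = 2629/7138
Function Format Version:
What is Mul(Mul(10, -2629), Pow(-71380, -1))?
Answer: Rational(2629, 7138) ≈ 0.36831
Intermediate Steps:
Mul(Mul(10, -2629), Pow(-71380, -1)) = Mul(-26290, Rational(-1, 71380)) = Rational(2629, 7138)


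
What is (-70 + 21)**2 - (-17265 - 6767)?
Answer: 26433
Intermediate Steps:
(-70 + 21)**2 - (-17265 - 6767) = (-49)**2 - 1*(-24032) = 2401 + 24032 = 26433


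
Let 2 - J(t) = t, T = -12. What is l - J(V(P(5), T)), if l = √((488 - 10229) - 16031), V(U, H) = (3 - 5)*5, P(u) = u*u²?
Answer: -12 + 2*I*√6443 ≈ -12.0 + 160.54*I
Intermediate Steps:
P(u) = u³
V(U, H) = -10 (V(U, H) = -2*5 = -10)
J(t) = 2 - t
l = 2*I*√6443 (l = √(-9741 - 16031) = √(-25772) = 2*I*√6443 ≈ 160.54*I)
l - J(V(P(5), T)) = 2*I*√6443 - (2 - 1*(-10)) = 2*I*√6443 - (2 + 10) = 2*I*√6443 - 1*12 = 2*I*√6443 - 12 = -12 + 2*I*√6443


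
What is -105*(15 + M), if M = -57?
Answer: 4410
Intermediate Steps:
-105*(15 + M) = -105*(15 - 57) = -105*(-42) = 4410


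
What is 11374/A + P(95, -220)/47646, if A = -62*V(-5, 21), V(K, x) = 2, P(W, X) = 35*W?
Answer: -67689163/738513 ≈ -91.656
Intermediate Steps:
A = -124 (A = -62*2 = -124)
11374/A + P(95, -220)/47646 = 11374/(-124) + (35*95)/47646 = 11374*(-1/124) + 3325*(1/47646) = -5687/62 + 3325/47646 = -67689163/738513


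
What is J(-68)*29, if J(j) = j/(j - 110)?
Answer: 986/89 ≈ 11.079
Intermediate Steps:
J(j) = j/(-110 + j)
J(-68)*29 = -68/(-110 - 68)*29 = -68/(-178)*29 = -68*(-1/178)*29 = (34/89)*29 = 986/89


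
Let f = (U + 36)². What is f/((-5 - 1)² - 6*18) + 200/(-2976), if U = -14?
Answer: -7577/1116 ≈ -6.7894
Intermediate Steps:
f = 484 (f = (-14 + 36)² = 22² = 484)
f/((-5 - 1)² - 6*18) + 200/(-2976) = 484/((-5 - 1)² - 6*18) + 200/(-2976) = 484/((-6)² - 108) + 200*(-1/2976) = 484/(36 - 108) - 25/372 = 484/(-72) - 25/372 = 484*(-1/72) - 25/372 = -121/18 - 25/372 = -7577/1116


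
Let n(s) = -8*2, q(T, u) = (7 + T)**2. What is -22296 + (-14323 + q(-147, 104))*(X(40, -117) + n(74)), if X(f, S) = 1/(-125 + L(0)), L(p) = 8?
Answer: -4164151/39 ≈ -1.0677e+5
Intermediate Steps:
n(s) = -16
X(f, S) = -1/117 (X(f, S) = 1/(-125 + 8) = 1/(-117) = -1/117)
-22296 + (-14323 + q(-147, 104))*(X(40, -117) + n(74)) = -22296 + (-14323 + (7 - 147)**2)*(-1/117 - 16) = -22296 + (-14323 + (-140)**2)*(-1873/117) = -22296 + (-14323 + 19600)*(-1873/117) = -22296 + 5277*(-1873/117) = -22296 - 3294607/39 = -4164151/39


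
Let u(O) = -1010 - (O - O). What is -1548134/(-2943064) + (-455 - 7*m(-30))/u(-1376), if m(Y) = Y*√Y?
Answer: 145135473/148624732 - 21*I*√30/101 ≈ 0.97652 - 1.1388*I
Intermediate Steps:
m(Y) = Y^(3/2)
u(O) = -1010 (u(O) = -1010 - 1*0 = -1010 + 0 = -1010)
-1548134/(-2943064) + (-455 - 7*m(-30))/u(-1376) = -1548134/(-2943064) + (-455 - (-210)*I*√30)/(-1010) = -1548134*(-1/2943064) + (-455 - (-210)*I*√30)*(-1/1010) = 774067/1471532 + (-455 + 210*I*√30)*(-1/1010) = 774067/1471532 + (91/202 - 21*I*√30/101) = 145135473/148624732 - 21*I*√30/101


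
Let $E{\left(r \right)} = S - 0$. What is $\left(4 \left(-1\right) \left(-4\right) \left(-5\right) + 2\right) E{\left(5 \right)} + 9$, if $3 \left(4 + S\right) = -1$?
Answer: $347$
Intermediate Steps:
$S = - \frac{13}{3}$ ($S = -4 + \frac{1}{3} \left(-1\right) = -4 - \frac{1}{3} = - \frac{13}{3} \approx -4.3333$)
$E{\left(r \right)} = - \frac{13}{3}$ ($E{\left(r \right)} = - \frac{13}{3} - 0 = - \frac{13}{3} + 0 = - \frac{13}{3}$)
$\left(4 \left(-1\right) \left(-4\right) \left(-5\right) + 2\right) E{\left(5 \right)} + 9 = \left(4 \left(-1\right) \left(-4\right) \left(-5\right) + 2\right) \left(- \frac{13}{3}\right) + 9 = \left(4 \cdot 4 \left(-5\right) + 2\right) \left(- \frac{13}{3}\right) + 9 = \left(4 \left(-20\right) + 2\right) \left(- \frac{13}{3}\right) + 9 = \left(-80 + 2\right) \left(- \frac{13}{3}\right) + 9 = \left(-78\right) \left(- \frac{13}{3}\right) + 9 = 338 + 9 = 347$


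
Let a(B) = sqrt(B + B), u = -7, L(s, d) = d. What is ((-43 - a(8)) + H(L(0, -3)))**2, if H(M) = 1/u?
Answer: 108900/49 ≈ 2222.4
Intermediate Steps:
a(B) = sqrt(2)*sqrt(B) (a(B) = sqrt(2*B) = sqrt(2)*sqrt(B))
H(M) = -1/7 (H(M) = 1/(-7) = -1/7)
((-43 - a(8)) + H(L(0, -3)))**2 = ((-43 - sqrt(2)*sqrt(8)) - 1/7)**2 = ((-43 - sqrt(2)*2*sqrt(2)) - 1/7)**2 = ((-43 - 1*4) - 1/7)**2 = ((-43 - 4) - 1/7)**2 = (-47 - 1/7)**2 = (-330/7)**2 = 108900/49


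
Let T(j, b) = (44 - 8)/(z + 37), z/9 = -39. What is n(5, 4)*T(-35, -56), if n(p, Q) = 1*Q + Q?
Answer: -144/157 ≈ -0.91720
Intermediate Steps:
z = -351 (z = 9*(-39) = -351)
T(j, b) = -18/157 (T(j, b) = (44 - 8)/(-351 + 37) = 36/(-314) = 36*(-1/314) = -18/157)
n(p, Q) = 2*Q (n(p, Q) = Q + Q = 2*Q)
n(5, 4)*T(-35, -56) = (2*4)*(-18/157) = 8*(-18/157) = -144/157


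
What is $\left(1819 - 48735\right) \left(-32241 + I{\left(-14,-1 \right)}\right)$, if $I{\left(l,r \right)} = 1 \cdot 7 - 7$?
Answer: $1512618756$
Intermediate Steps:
$I{\left(l,r \right)} = 0$ ($I{\left(l,r \right)} = 7 - 7 = 0$)
$\left(1819 - 48735\right) \left(-32241 + I{\left(-14,-1 \right)}\right) = \left(1819 - 48735\right) \left(-32241 + 0\right) = \left(-46916\right) \left(-32241\right) = 1512618756$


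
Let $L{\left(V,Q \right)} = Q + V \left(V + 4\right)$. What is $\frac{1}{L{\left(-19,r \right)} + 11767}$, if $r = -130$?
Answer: $\frac{1}{11922} \approx 8.3879 \cdot 10^{-5}$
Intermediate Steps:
$L{\left(V,Q \right)} = Q + V \left(4 + V\right)$
$\frac{1}{L{\left(-19,r \right)} + 11767} = \frac{1}{\left(-130 + \left(-19\right)^{2} + 4 \left(-19\right)\right) + 11767} = \frac{1}{\left(-130 + 361 - 76\right) + 11767} = \frac{1}{155 + 11767} = \frac{1}{11922}$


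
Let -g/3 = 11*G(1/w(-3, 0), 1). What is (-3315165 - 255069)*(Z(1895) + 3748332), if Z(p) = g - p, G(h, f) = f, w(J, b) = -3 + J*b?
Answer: -13375538938536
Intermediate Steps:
g = -33 ≈ -33.000
Z(p) = -33 - p
(-3315165 - 255069)*(Z(1895) + 3748332) = (-3315165 - 255069)*((-33 - 1*1895) + 3748332) = -3570234*((-33 - 1895) + 3748332) = -3570234*(-1928 + 3748332) = -3570234*3746404 = -13375538938536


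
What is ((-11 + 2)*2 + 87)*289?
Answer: 19941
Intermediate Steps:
((-11 + 2)*2 + 87)*289 = (-9*2 + 87)*289 = (-18 + 87)*289 = 69*289 = 19941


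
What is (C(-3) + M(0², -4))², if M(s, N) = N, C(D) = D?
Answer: 49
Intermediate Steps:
(C(-3) + M(0², -4))² = (-3 - 4)² = (-7)² = 49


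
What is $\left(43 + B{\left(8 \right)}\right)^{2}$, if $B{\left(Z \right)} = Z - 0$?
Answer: $2601$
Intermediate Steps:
$B{\left(Z \right)} = Z$ ($B{\left(Z \right)} = Z + 0 = Z$)
$\left(43 + B{\left(8 \right)}\right)^{2} = \left(43 + 8\right)^{2} = 51^{2} = 2601$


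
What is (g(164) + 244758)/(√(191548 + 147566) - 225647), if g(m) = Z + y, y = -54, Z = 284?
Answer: -55280807236/50916229495 - 244988*√339114/50916229495 ≈ -1.0885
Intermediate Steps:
g(m) = 230 (g(m) = 284 - 54 = 230)
(g(164) + 244758)/(√(191548 + 147566) - 225647) = (230 + 244758)/(√(191548 + 147566) - 225647) = 244988/(√339114 - 225647) = 244988/(-225647 + √339114)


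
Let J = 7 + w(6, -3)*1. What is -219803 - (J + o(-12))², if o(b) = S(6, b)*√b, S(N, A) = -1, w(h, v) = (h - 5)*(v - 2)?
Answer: -219795 + 8*I*√3 ≈ -2.198e+5 + 13.856*I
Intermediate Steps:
w(h, v) = (-5 + h)*(-2 + v)
o(b) = -√b
J = 2 (J = 7 + (10 - 5*(-3) - 2*6 + 6*(-3))*1 = 7 + (10 + 15 - 12 - 18)*1 = 7 - 5*1 = 7 - 5 = 2)
-219803 - (J + o(-12))² = -219803 - (2 - √(-12))² = -219803 - (2 - 2*I*√3)²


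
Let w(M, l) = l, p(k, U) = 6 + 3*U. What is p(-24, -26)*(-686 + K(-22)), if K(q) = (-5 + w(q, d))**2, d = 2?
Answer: 48744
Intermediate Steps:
K(q) = 9 (K(q) = (-5 + 2)**2 = (-3)**2 = 9)
p(-24, -26)*(-686 + K(-22)) = (6 + 3*(-26))*(-686 + 9) = (6 - 78)*(-677) = -72*(-677) = 48744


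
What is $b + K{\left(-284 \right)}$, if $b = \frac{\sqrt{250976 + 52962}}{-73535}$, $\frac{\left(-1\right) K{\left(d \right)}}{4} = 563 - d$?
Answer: $-3388 - \frac{\sqrt{303938}}{73535} \approx -3388.0$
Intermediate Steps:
$K{\left(d \right)} = -2252 + 4 d$ ($K{\left(d \right)} = - 4 \left(563 - d\right) = -2252 + 4 d$)
$b = - \frac{\sqrt{303938}}{73535}$ ($b = \sqrt{303938} \left(- \frac{1}{73535}\right) = - \frac{\sqrt{303938}}{73535} \approx -0.0074972$)
$b + K{\left(-284 \right)} = - \frac{\sqrt{303938}}{73535} + \left(-2252 + 4 \left(-284\right)\right) = - \frac{\sqrt{303938}}{73535} - 3388 = -3388 - \frac{\sqrt{303938}}{73535}$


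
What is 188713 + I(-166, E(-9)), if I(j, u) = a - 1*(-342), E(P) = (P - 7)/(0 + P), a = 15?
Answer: 189070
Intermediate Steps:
E(P) = (-7 + P)/P
I(j, u) = 357 (I(j, u) = 15 - 1*(-342) = 15 + 342 = 357)
188713 + I(-166, E(-9)) = 188713 + 357 = 189070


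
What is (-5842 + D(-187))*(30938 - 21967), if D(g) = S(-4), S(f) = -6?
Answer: -52462408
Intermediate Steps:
D(g) = -6
(-5842 + D(-187))*(30938 - 21967) = (-5842 - 6)*(30938 - 21967) = -5848*8971 = -52462408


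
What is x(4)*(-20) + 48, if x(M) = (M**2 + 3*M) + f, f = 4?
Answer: -592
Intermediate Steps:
x(M) = 4 + M**2 + 3*M (x(M) = (M**2 + 3*M) + 4 = 4 + M**2 + 3*M)
x(4)*(-20) + 48 = (4 + 4**2 + 3*4)*(-20) + 48 = (4 + 16 + 12)*(-20) + 48 = 32*(-20) + 48 = -640 + 48 = -592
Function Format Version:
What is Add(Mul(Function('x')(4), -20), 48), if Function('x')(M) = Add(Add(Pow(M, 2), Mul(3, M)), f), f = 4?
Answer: -592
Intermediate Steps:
Function('x')(M) = Add(4, Pow(M, 2), Mul(3, M)) (Function('x')(M) = Add(Add(Pow(M, 2), Mul(3, M)), 4) = Add(4, Pow(M, 2), Mul(3, M)))
Add(Mul(Function('x')(4), -20), 48) = Add(Mul(Add(4, Pow(4, 2), Mul(3, 4)), -20), 48) = Add(Mul(Add(4, 16, 12), -20), 48) = Add(Mul(32, -20), 48) = Add(-640, 48) = -592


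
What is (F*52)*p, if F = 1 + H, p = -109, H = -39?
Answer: 215384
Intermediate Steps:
F = -38 (F = 1 - 39 = -38)
(F*52)*p = -38*52*(-109) = -1976*(-109) = 215384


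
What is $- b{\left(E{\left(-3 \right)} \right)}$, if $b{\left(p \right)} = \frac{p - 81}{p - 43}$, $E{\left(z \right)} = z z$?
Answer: $- \frac{36}{17} \approx -2.1176$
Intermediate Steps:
$E{\left(z \right)} = z^{2}$
$b{\left(p \right)} = \frac{-81 + p}{-43 + p}$
$- b{\left(E{\left(-3 \right)} \right)} = - \frac{-81 + \left(-3\right)^{2}}{-43 + \left(-3\right)^{2}} = - \frac{-81 + 9}{-43 + 9} = - \frac{-72}{-34} = - \frac{\left(-1\right) \left(-72\right)}{34} = \left(-1\right) \frac{36}{17} = - \frac{36}{17}$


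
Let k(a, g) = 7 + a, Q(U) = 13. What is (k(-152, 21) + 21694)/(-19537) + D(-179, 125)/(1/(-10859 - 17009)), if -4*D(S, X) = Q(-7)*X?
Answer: 221185681826/19537 ≈ 1.1321e+7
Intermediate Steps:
D(S, X) = -13*X/4
(k(-152, 21) + 21694)/(-19537) + D(-179, 125)/(1/(-10859 - 17009)) = ((7 - 152) + 21694)/(-19537) + (-13/4*125)/(1/(-10859 - 17009)) = (-145 + 21694)*(-1/19537) - 1625/(4*(1/(-27868))) = 21549*(-1/19537) - 1625/(4*(-1/27868)) = -21549/19537 - 1625/4*(-27868) = -21549/19537 + 11321375 = 221185681826/19537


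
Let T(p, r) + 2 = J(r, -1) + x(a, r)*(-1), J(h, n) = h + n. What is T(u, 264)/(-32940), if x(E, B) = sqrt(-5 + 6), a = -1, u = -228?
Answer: -13/1647 ≈ -0.0078931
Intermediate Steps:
x(E, B) = 1 (x(E, B) = sqrt(1) = 1)
T(p, r) = -4 + r (T(p, r) = -2 + ((r - 1) + 1*(-1)) = -2 + ((-1 + r) - 1) = -2 + (-2 + r) = -4 + r)
T(u, 264)/(-32940) = (-4 + 264)/(-32940) = 260*(-1/32940) = -13/1647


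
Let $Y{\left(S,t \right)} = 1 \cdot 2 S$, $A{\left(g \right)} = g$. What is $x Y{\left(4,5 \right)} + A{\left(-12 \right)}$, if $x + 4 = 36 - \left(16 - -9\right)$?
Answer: $44$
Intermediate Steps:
$Y{\left(S,t \right)} = 2 S$
$x = 7$ ($x = -4 + \left(36 - \left(16 - -9\right)\right) = -4 + \left(36 - \left(16 + 9\right)\right) = -4 + \left(36 - 25\right) = -4 + 11 = 7$)
$x Y{\left(4,5 \right)} + A{\left(-12 \right)} = 7 \cdot 2 \cdot 4 - 12 = 7 \cdot 8 - 12 = 56 - 12 = 44$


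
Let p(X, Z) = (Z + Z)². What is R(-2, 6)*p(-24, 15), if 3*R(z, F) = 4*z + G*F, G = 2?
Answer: 1200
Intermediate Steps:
p(X, Z) = 4*Z² (p(X, Z) = (2*Z)² = 4*Z²)
R(z, F) = 2*F/3 + 4*z/3 (R(z, F) = (4*z + 2*F)/3 = (2*F + 4*z)/3 = 2*F/3 + 4*z/3)
R(-2, 6)*p(-24, 15) = ((⅔)*6 + (4/3)*(-2))*(4*15²) = (4 - 8/3)*(4*225) = (4/3)*900 = 1200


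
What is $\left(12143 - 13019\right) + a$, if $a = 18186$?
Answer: $17310$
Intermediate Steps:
$\left(12143 - 13019\right) + a = \left(12143 - 13019\right) + 18186 = -876 + 18186 = 17310$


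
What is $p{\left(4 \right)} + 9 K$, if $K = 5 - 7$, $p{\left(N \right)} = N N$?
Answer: $-2$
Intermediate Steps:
$p{\left(N \right)} = N^{2}$
$K = -2$
$p{\left(4 \right)} + 9 K = 4^{2} + 9 \left(-2\right) = 16 - 18 = -2$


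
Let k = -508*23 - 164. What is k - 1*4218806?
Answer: -4230654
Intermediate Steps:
k = -11848 (k = -11684 - 164 = -11848)
k - 1*4218806 = -11848 - 1*4218806 = -11848 - 4218806 = -4230654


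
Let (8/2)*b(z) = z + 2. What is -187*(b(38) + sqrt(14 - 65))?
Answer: -1870 - 187*I*sqrt(51) ≈ -1870.0 - 1335.4*I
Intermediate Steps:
b(z) = 1/2 + z/4 (b(z) = (z + 2)/4 = (2 + z)/4 = 1/2 + z/4)
-187*(b(38) + sqrt(14 - 65)) = -187*((1/2 + (1/4)*38) + sqrt(14 - 65)) = -187*((1/2 + 19/2) + sqrt(-51)) = -187*(10 + I*sqrt(51)) = -1870 - 187*I*sqrt(51)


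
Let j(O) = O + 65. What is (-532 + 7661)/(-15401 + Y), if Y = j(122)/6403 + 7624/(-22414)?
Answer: -511565783309/1105173754348 ≈ -0.46288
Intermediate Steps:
j(O) = 65 + O
Y = -22312527/71758421 (Y = (65 + 122)/6403 + 7624/(-22414) = 187*(1/6403) + 7624*(-1/22414) = 187/6403 - 3812/11207 = -22312527/71758421 ≈ -0.31094)
(-532 + 7661)/(-15401 + Y) = (-532 + 7661)/(-15401 - 22312527/71758421) = 7129/(-1105173754348/71758421) = 7129*(-71758421/1105173754348) = -511565783309/1105173754348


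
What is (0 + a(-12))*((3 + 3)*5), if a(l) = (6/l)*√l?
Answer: -30*I*√3 ≈ -51.962*I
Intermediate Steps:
a(l) = 6/√l
(0 + a(-12))*((3 + 3)*5) = (0 + 6/√(-12))*((3 + 3)*5) = (0 + 6*(-I*√3/6))*(6*5) = (0 - I*√3)*30 = -I*√3*30 = -30*I*√3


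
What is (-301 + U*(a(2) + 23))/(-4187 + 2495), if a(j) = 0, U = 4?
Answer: 209/1692 ≈ 0.12352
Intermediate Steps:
(-301 + U*(a(2) + 23))/(-4187 + 2495) = (-301 + 4*(0 + 23))/(-4187 + 2495) = (-301 + 4*23)/(-1692) = (-301 + 92)*(-1/1692) = -209*(-1/1692) = 209/1692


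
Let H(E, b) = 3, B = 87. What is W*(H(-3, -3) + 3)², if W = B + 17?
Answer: 3744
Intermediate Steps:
W = 104 (W = 87 + 17 = 104)
W*(H(-3, -3) + 3)² = 104*(3 + 3)² = 104*6² = 104*36 = 3744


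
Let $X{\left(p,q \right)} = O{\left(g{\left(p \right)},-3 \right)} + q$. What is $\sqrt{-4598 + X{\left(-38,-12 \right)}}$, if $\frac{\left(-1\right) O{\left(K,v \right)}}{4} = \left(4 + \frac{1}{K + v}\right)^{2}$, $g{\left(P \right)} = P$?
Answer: $\frac{3 i \sqrt{872854}}{41} \approx 68.361 i$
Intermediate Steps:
$O{\left(K,v \right)} = - 4 \left(4 + \frac{1}{K + v}\right)^{2}$
$X{\left(p,q \right)} = q - \frac{4 \left(-11 + 4 p\right)^{2}}{\left(-3 + p\right)^{2}}$ ($X{\left(p,q \right)} = - \frac{4 \left(1 + 4 p + 4 \left(-3\right)\right)^{2}}{\left(p - 3\right)^{2}} + q = - \frac{4 \left(1 + 4 p - 12\right)^{2}}{\left(-3 + p\right)^{2}} + q = - \frac{4 \left(-11 + 4 p\right)^{2}}{\left(-3 + p\right)^{2}} + q = q - \frac{4 \left(-11 + 4 p\right)^{2}}{\left(-3 + p\right)^{2}}$)
$\sqrt{-4598 + X{\left(-38,-12 \right)}} = \sqrt{-4598 - \left(12 + \frac{4 \left(-11 + 4 \left(-38\right)\right)^{2}}{\left(-3 - 38\right)^{2}}\right)} = \sqrt{-4598 - \left(12 + \frac{4 \left(-11 - 152\right)^{2}}{1681}\right)} = \sqrt{-4598 - \left(12 + 4 \left(-163\right)^{2} \cdot \frac{1}{1681}\right)} = \sqrt{-4598 - \left(12 + 106276 \cdot \frac{1}{1681}\right)} = \sqrt{-4598 - \frac{126448}{1681}} = \sqrt{- \frac{7855686}{1681}} = \frac{3 i \sqrt{872854}}{41}$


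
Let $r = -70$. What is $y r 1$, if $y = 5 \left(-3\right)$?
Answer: $1050$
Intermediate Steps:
$y = -15$
$y r 1 = \left(-15\right) \left(-70\right) 1 = 1050 \cdot 1 = 1050$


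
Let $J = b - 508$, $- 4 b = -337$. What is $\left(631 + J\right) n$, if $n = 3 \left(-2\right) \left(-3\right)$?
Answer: $\frac{7461}{2} \approx 3730.5$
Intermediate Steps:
$b = \frac{337}{4}$ ($b = \left(- \frac{1}{4}\right) \left(-337\right) = \frac{337}{4} \approx 84.25$)
$J = - \frac{1695}{4}$ ($J = \frac{337}{4} - 508 = - \frac{1695}{4} \approx -423.75$)
$n = 18$ ($n = \left(-6\right) \left(-3\right) = 18$)
$\left(631 + J\right) n = \left(631 - \frac{1695}{4}\right) 18 = \frac{829}{4} \cdot 18 = \frac{7461}{2}$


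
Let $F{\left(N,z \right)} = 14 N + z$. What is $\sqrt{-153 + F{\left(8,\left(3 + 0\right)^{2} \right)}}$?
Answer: $4 i \sqrt{2} \approx 5.6569 i$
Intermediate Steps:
$F{\left(N,z \right)} = z + 14 N$
$\sqrt{-153 + F{\left(8,\left(3 + 0\right)^{2} \right)}} = \sqrt{-153 + \left(\left(3 + 0\right)^{2} + 14 \cdot 8\right)} = \sqrt{-153 + \left(3^{2} + 112\right)} = \sqrt{-153 + \left(9 + 112\right)} = \sqrt{-153 + 121} = \sqrt{-32} = 4 i \sqrt{2}$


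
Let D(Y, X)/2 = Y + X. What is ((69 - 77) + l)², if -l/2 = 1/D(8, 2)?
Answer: 6561/100 ≈ 65.610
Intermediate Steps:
D(Y, X) = 2*X + 2*Y (D(Y, X) = 2*(Y + X) = 2*(X + Y) = 2*X + 2*Y)
l = -⅒ (l = -2/(2*2 + 2*8) = -2/(4 + 16) = -2/20 = -2*1/20 = -⅒ ≈ -0.10000)
((69 - 77) + l)² = ((69 - 77) - ⅒)² = (-8 - ⅒)² = (-81/10)² = 6561/100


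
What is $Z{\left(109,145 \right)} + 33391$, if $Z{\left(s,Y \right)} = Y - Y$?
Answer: $33391$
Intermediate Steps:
$Z{\left(s,Y \right)} = 0$
$Z{\left(109,145 \right)} + 33391 = 0 + 33391 = 33391$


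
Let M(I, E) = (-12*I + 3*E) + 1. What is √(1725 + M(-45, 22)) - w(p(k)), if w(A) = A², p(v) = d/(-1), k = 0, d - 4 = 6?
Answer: -100 + 2*√583 ≈ -51.709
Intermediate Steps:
d = 10 (d = 4 + 6 = 10)
M(I, E) = 1 - 12*I + 3*E
p(v) = -10 (p(v) = 10/(-1) = 10*(-1) = -10)
√(1725 + M(-45, 22)) - w(p(k)) = √(1725 + (1 - 12*(-45) + 3*22)) - 1*(-10)² = √(1725 + (1 + 540 + 66)) - 1*100 = √(1725 + 607) - 100 = √2332 - 100 = 2*√583 - 100 = -100 + 2*√583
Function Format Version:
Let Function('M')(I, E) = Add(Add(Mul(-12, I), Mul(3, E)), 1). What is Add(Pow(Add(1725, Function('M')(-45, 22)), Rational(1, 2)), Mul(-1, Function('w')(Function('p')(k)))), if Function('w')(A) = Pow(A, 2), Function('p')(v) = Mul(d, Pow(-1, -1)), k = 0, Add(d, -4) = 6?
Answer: Add(-100, Mul(2, Pow(583, Rational(1, 2)))) ≈ -51.709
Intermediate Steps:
d = 10 (d = Add(4, 6) = 10)
Function('M')(I, E) = Add(1, Mul(-12, I), Mul(3, E))
Function('p')(v) = -10 (Function('p')(v) = Mul(10, Pow(-1, -1)) = Mul(10, -1) = -10)
Add(Pow(Add(1725, Function('M')(-45, 22)), Rational(1, 2)), Mul(-1, Function('w')(Function('p')(k)))) = Add(Pow(Add(1725, Add(1, Mul(-12, -45), Mul(3, 22))), Rational(1, 2)), Mul(-1, Pow(-10, 2))) = Add(Pow(Add(1725, Add(1, 540, 66)), Rational(1, 2)), Mul(-1, 100)) = Add(Pow(Add(1725, 607), Rational(1, 2)), -100) = Add(Pow(2332, Rational(1, 2)), -100) = Add(Mul(2, Pow(583, Rational(1, 2))), -100) = Add(-100, Mul(2, Pow(583, Rational(1, 2))))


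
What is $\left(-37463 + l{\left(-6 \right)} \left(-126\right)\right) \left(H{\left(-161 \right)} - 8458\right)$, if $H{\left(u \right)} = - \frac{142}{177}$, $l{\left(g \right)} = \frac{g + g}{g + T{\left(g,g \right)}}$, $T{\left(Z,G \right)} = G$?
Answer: $\frac{56278551512}{177} \approx 3.1796 \cdot 10^{8}$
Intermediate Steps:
$l{\left(g \right)} = 1$ ($l{\left(g \right)} = \frac{g + g}{g + g} = \frac{2 g}{2 g} = 2 g \frac{1}{2 g} = 1$)
$H{\left(u \right)} = - \frac{142}{177}$ ($H{\left(u \right)} = \left(-142\right) \frac{1}{177} = - \frac{142}{177}$)
$\left(-37463 + l{\left(-6 \right)} \left(-126\right)\right) \left(H{\left(-161 \right)} - 8458\right) = \left(-37463 + 1 \left(-126\right)\right) \left(- \frac{142}{177} - 8458\right) = \left(-37463 - 126\right) \left(- \frac{1497208}{177}\right) = \left(-37589\right) \left(- \frac{1497208}{177}\right) = \frac{56278551512}{177}$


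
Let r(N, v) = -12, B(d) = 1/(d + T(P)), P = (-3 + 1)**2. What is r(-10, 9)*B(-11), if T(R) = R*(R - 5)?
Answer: 4/5 ≈ 0.80000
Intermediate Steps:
P = 4 (P = (-2)**2 = 4)
T(R) = R*(-5 + R)
B(d) = 1/(-4 + d) (B(d) = 1/(d + 4*(-5 + 4)) = 1/(d + 4*(-1)) = 1/(d - 4) = 1/(-4 + d))
r(-10, 9)*B(-11) = -12/(-4 - 11) = -12/(-15) = -12*(-1/15) = 4/5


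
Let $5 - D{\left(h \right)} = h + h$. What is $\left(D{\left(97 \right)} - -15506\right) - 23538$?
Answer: $-8221$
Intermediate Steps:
$D{\left(h \right)} = 5 - 2 h$ ($D{\left(h \right)} = 5 - \left(h + h\right) = 5 - 2 h$)
$\left(D{\left(97 \right)} - -15506\right) - 23538 = \left(\left(5 - 194\right) - -15506\right) - 23538 = \left(\left(5 - 194\right) + 15506\right) - 23538 = \left(-189 + 15506\right) - 23538 = 15317 - 23538 = -8221$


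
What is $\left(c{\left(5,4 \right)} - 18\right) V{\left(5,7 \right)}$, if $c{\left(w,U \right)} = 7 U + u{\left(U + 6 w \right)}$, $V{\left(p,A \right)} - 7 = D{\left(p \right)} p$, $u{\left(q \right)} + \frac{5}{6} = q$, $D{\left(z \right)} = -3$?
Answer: $- \frac{1036}{3} \approx -345.33$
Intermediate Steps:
$u{\left(q \right)} = - \frac{5}{6} + q$
$V{\left(p,A \right)} = 7 - 3 p$
$c{\left(w,U \right)} = - \frac{5}{6} + 6 w + 8 U$ ($c{\left(w,U \right)} = 7 U - \left(\frac{5}{6} - U - 6 w\right) = 7 U + \left(- \frac{5}{6} + U + 6 w\right) = - \frac{5}{6} + 6 w + 8 U$)
$\left(c{\left(5,4 \right)} - 18\right) V{\left(5,7 \right)} = \left(\left(- \frac{5}{6} + 6 \cdot 5 + 8 \cdot 4\right) - 18\right) \left(7 - 15\right) = \left(\left(- \frac{5}{6} + 30 + 32\right) - 18\right) \left(7 - 15\right) = \left(\frac{367}{6} - 18\right) \left(-8\right) = \frac{259}{6} \left(-8\right) = - \frac{1036}{3}$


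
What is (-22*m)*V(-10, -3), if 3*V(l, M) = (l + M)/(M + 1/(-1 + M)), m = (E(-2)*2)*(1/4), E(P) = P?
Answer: 88/3 ≈ 29.333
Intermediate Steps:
m = -1 (m = (-2*2)*(1/4) = -4/4 = -4*¼ = -1)
V(l, M) = (M + l)/(3*(M + 1/(-1 + M))) (V(l, M) = ((l + M)/(M + 1/(-1 + M)))/3 = ((M + l)/(M + 1/(-1 + M)))/3 = (M + l)/(3*(M + 1/(-1 + M))))
(-22*m)*V(-10, -3) = (-22*(-1))*(((-3)² - 1*(-3) - 1*(-10) - 3*(-10))/(3*(1 + (-3)² - 1*(-3)))) = 22*((9 + 3 + 10 + 30)/(3*(1 + 9 + 3))) = 22*((⅓)*52/13) = 22*((⅓)*(1/13)*52) = 22*(4/3) = 88/3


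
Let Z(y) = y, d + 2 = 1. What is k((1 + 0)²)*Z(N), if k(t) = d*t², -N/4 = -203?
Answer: -812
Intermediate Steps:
d = -1 (d = -2 + 1 = -1)
N = 812 (N = -4*(-203) = 812)
k(t) = -t²
k((1 + 0)²)*Z(N) = -((1 + 0)²)²*812 = -(1²)²*812 = -1*1²*812 = -1*1*812 = -1*812 = -812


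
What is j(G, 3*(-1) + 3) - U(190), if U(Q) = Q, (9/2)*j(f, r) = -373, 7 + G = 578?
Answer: -2456/9 ≈ -272.89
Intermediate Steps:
G = 571 (G = -7 + 578 = 571)
j(f, r) = -746/9 (j(f, r) = (2/9)*(-373) = -746/9)
j(G, 3*(-1) + 3) - U(190) = -746/9 - 1*190 = -746/9 - 190 = -2456/9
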